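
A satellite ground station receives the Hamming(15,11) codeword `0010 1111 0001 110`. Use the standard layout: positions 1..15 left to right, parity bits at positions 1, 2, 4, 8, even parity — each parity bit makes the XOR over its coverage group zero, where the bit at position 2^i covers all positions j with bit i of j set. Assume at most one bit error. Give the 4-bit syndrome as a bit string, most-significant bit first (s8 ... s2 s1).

s1: b1⊕b3⊕b5⊕b7⊕b9⊕b11⊕b13⊕b15 = 0⊕1⊕1⊕1⊕0⊕0⊕1⊕0 = 0
s2: b2⊕b3⊕b6⊕b7⊕b10⊕b11⊕b14⊕b15 = 0⊕1⊕1⊕1⊕0⊕0⊕1⊕0 = 0
s4: b4⊕b5⊕b6⊕b7⊕b12⊕b13⊕b14⊕b15 = 0⊕1⊕1⊕1⊕1⊕1⊕1⊕0 = 0
s8: b8⊕b9⊕b10⊕b11⊕b12⊕b13⊕b14⊕b15 = 1⊕0⊕0⊕0⊕1⊕1⊕1⊕0 = 0
Syndrome (s8...s1) = 0000 → position 0 (no error).

0000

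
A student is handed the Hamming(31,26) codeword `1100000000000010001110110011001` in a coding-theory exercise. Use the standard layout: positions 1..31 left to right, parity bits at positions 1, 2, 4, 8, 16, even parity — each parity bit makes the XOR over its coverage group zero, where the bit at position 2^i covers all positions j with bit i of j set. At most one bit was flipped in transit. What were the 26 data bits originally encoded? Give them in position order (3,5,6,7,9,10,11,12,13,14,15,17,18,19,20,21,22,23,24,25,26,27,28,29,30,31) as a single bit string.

s1: b1⊕b3⊕b5⊕b7⊕b9⊕b11⊕b13⊕b15⊕b17⊕b19⊕b21⊕b23⊕b25⊕b27⊕b29⊕b31 = 1⊕0⊕0⊕0⊕0⊕0⊕0⊕1⊕0⊕1⊕1⊕1⊕0⊕1⊕0⊕1 = 1
s2: b2⊕b3⊕b6⊕b7⊕b10⊕b11⊕b14⊕b15⊕b18⊕b19⊕b22⊕b23⊕b26⊕b27⊕b30⊕b31 = 1⊕0⊕0⊕0⊕0⊕0⊕0⊕1⊕0⊕1⊕0⊕1⊕0⊕1⊕0⊕1 = 0
s4: b4⊕b5⊕b6⊕b7⊕b12⊕b13⊕b14⊕b15⊕b20⊕b21⊕b22⊕b23⊕b28⊕b29⊕b30⊕b31 = 0⊕0⊕0⊕0⊕0⊕0⊕0⊕1⊕1⊕1⊕0⊕1⊕1⊕0⊕0⊕1 = 0
s8: b8⊕b9⊕b10⊕b11⊕b12⊕b13⊕b14⊕b15⊕b24⊕b25⊕b26⊕b27⊕b28⊕b29⊕b30⊕b31 = 0⊕0⊕0⊕0⊕0⊕0⊕0⊕1⊕1⊕0⊕0⊕1⊕1⊕0⊕0⊕1 = 1
s16: b16⊕b17⊕b18⊕b19⊕b20⊕b21⊕b22⊕b23⊕b24⊕b25⊕b26⊕b27⊕b28⊕b29⊕b30⊕b31 = 0⊕0⊕0⊕1⊕1⊕1⊕0⊕1⊕1⊕0⊕0⊕1⊕1⊕0⊕0⊕1 = 0
Syndrome (s16...s1) = 01001 → position 9.
Flip bit 9: corrected codeword = 1100000010000010001110110011001
Data bits at positions 3,5,6,7,9,10,11,12,13,14,15,17,18,19,20,21,22,23,24,25,26,27,28,29,30,31: 00001000001001110110011001

00001000001001110110011001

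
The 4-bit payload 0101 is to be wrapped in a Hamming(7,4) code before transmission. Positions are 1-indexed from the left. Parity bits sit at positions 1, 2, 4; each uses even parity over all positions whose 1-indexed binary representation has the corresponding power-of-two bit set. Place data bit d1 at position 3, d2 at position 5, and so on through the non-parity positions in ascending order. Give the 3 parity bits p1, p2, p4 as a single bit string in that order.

Place data bits at non-power-of-two positions: b3=0, b5=1, b6=0, b7=1.
p1 = XOR of data positions {3,5,7} = 0⊕1⊕1 = 0
p2 = XOR of data positions {3,6,7} = 0⊕0⊕1 = 1
p4 = XOR of data positions {5,6,7} = 1⊕0⊕1 = 0
Parity bits p1,p2,p4 = 010

010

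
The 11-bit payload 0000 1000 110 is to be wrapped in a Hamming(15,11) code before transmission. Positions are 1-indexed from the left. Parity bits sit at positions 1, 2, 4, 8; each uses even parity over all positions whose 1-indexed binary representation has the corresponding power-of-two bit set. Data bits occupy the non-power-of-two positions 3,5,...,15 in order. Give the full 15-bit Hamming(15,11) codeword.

010000011000110

Place data bits at non-power-of-two positions: b3=0, b5=0, b6=0, b7=0, b9=1, b10=0, b11=0, b12=0, b13=1, b14=1, b15=0.
p1 = XOR of data positions {3,5,7,9,11,13,15} = 0⊕0⊕0⊕1⊕0⊕1⊕0 = 0
p2 = XOR of data positions {3,6,7,10,11,14,15} = 0⊕0⊕0⊕0⊕0⊕1⊕0 = 1
p4 = XOR of data positions {5,6,7,12,13,14,15} = 0⊕0⊕0⊕0⊕1⊕1⊕0 = 0
p8 = XOR of data positions {9,10,11,12,13,14,15} = 1⊕0⊕0⊕0⊕1⊕1⊕0 = 1
Codeword b1..b15 = 010000011000110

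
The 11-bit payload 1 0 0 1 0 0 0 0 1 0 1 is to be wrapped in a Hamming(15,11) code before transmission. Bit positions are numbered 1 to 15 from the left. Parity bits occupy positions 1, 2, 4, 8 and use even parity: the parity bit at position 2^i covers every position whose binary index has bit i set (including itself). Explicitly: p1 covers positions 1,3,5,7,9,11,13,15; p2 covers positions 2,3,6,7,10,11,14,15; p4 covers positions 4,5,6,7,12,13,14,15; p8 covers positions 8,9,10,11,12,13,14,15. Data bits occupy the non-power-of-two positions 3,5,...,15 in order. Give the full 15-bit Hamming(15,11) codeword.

Place data bits at non-power-of-two positions: b3=1, b5=0, b6=0, b7=1, b9=0, b10=0, b11=0, b12=0, b13=1, b14=0, b15=1.
p1 = XOR of data positions {3,5,7,9,11,13,15} = 1⊕0⊕1⊕0⊕0⊕1⊕1 = 0
p2 = XOR of data positions {3,6,7,10,11,14,15} = 1⊕0⊕1⊕0⊕0⊕0⊕1 = 1
p4 = XOR of data positions {5,6,7,12,13,14,15} = 0⊕0⊕1⊕0⊕1⊕0⊕1 = 1
p8 = XOR of data positions {9,10,11,12,13,14,15} = 0⊕0⊕0⊕0⊕1⊕0⊕1 = 0
Codeword b1..b15 = 011100100000101

011100100000101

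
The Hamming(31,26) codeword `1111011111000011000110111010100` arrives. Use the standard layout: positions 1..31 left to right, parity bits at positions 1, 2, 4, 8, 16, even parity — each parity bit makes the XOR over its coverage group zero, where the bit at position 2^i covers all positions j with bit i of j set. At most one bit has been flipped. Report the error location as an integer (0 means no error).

0

s1: b1⊕b3⊕b5⊕b7⊕b9⊕b11⊕b13⊕b15⊕b17⊕b19⊕b21⊕b23⊕b25⊕b27⊕b29⊕b31 = 1⊕1⊕0⊕1⊕1⊕0⊕0⊕1⊕0⊕0⊕1⊕1⊕1⊕1⊕1⊕0 = 0
s2: b2⊕b3⊕b6⊕b7⊕b10⊕b11⊕b14⊕b15⊕b18⊕b19⊕b22⊕b23⊕b26⊕b27⊕b30⊕b31 = 1⊕1⊕1⊕1⊕1⊕0⊕0⊕1⊕0⊕0⊕0⊕1⊕0⊕1⊕0⊕0 = 0
s4: b4⊕b5⊕b6⊕b7⊕b12⊕b13⊕b14⊕b15⊕b20⊕b21⊕b22⊕b23⊕b28⊕b29⊕b30⊕b31 = 1⊕0⊕1⊕1⊕0⊕0⊕0⊕1⊕1⊕1⊕0⊕1⊕0⊕1⊕0⊕0 = 0
s8: b8⊕b9⊕b10⊕b11⊕b12⊕b13⊕b14⊕b15⊕b24⊕b25⊕b26⊕b27⊕b28⊕b29⊕b30⊕b31 = 1⊕1⊕1⊕0⊕0⊕0⊕0⊕1⊕1⊕1⊕0⊕1⊕0⊕1⊕0⊕0 = 0
s16: b16⊕b17⊕b18⊕b19⊕b20⊕b21⊕b22⊕b23⊕b24⊕b25⊕b26⊕b27⊕b28⊕b29⊕b30⊕b31 = 1⊕0⊕0⊕0⊕1⊕1⊕0⊕1⊕1⊕1⊕0⊕1⊕0⊕1⊕0⊕0 = 0
Syndrome (s16...s1) = 00000 → position 0 (no error).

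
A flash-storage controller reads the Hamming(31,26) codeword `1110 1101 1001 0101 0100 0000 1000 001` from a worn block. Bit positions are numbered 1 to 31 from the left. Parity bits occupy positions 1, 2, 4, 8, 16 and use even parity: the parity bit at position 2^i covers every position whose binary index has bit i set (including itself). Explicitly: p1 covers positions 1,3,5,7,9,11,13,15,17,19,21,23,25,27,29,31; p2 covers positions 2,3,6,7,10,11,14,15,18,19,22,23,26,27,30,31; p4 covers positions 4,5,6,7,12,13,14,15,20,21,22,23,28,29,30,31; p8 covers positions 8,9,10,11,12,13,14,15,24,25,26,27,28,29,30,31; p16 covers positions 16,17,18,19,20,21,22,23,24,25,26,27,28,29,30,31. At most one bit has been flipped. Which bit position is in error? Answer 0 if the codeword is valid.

s1: b1⊕b3⊕b5⊕b7⊕b9⊕b11⊕b13⊕b15⊕b17⊕b19⊕b21⊕b23⊕b25⊕b27⊕b29⊕b31 = 1⊕1⊕1⊕0⊕1⊕0⊕0⊕0⊕0⊕0⊕0⊕0⊕1⊕0⊕0⊕1 = 0
s2: b2⊕b3⊕b6⊕b7⊕b10⊕b11⊕b14⊕b15⊕b18⊕b19⊕b22⊕b23⊕b26⊕b27⊕b30⊕b31 = 1⊕1⊕1⊕0⊕0⊕0⊕1⊕0⊕1⊕0⊕0⊕0⊕0⊕0⊕0⊕1 = 0
s4: b4⊕b5⊕b6⊕b7⊕b12⊕b13⊕b14⊕b15⊕b20⊕b21⊕b22⊕b23⊕b28⊕b29⊕b30⊕b31 = 0⊕1⊕1⊕0⊕1⊕0⊕1⊕0⊕0⊕0⊕0⊕0⊕0⊕0⊕0⊕1 = 1
s8: b8⊕b9⊕b10⊕b11⊕b12⊕b13⊕b14⊕b15⊕b24⊕b25⊕b26⊕b27⊕b28⊕b29⊕b30⊕b31 = 1⊕1⊕0⊕0⊕1⊕0⊕1⊕0⊕0⊕1⊕0⊕0⊕0⊕0⊕0⊕1 = 0
s16: b16⊕b17⊕b18⊕b19⊕b20⊕b21⊕b22⊕b23⊕b24⊕b25⊕b26⊕b27⊕b28⊕b29⊕b30⊕b31 = 1⊕0⊕1⊕0⊕0⊕0⊕0⊕0⊕0⊕1⊕0⊕0⊕0⊕0⊕0⊕1 = 0
Syndrome (s16...s1) = 00100 → position 4.

4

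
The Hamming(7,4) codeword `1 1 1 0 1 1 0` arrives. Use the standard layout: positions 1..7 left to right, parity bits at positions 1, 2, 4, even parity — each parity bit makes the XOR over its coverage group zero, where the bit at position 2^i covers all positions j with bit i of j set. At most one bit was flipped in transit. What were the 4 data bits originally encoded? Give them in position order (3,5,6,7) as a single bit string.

0110

s1: b1⊕b3⊕b5⊕b7 = 1⊕1⊕1⊕0 = 1
s2: b2⊕b3⊕b6⊕b7 = 1⊕1⊕1⊕0 = 1
s4: b4⊕b5⊕b6⊕b7 = 0⊕1⊕1⊕0 = 0
Syndrome (s4...s1) = 011 → position 3.
Flip bit 3: corrected codeword = 1100110
Data bits at positions 3,5,6,7: 0110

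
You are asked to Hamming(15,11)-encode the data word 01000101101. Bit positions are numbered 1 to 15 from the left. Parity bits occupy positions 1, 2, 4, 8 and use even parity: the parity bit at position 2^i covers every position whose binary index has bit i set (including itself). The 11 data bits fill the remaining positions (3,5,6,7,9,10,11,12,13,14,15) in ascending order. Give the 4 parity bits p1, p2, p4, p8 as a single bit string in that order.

Place data bits at non-power-of-two positions: b3=0, b5=1, b6=0, b7=0, b9=0, b10=1, b11=0, b12=1, b13=1, b14=0, b15=1.
p1 = XOR of data positions {3,5,7,9,11,13,15} = 0⊕1⊕0⊕0⊕0⊕1⊕1 = 1
p2 = XOR of data positions {3,6,7,10,11,14,15} = 0⊕0⊕0⊕1⊕0⊕0⊕1 = 0
p4 = XOR of data positions {5,6,7,12,13,14,15} = 1⊕0⊕0⊕1⊕1⊕0⊕1 = 0
p8 = XOR of data positions {9,10,11,12,13,14,15} = 0⊕1⊕0⊕1⊕1⊕0⊕1 = 0
Parity bits p1,p2,p4,p8 = 1000

1000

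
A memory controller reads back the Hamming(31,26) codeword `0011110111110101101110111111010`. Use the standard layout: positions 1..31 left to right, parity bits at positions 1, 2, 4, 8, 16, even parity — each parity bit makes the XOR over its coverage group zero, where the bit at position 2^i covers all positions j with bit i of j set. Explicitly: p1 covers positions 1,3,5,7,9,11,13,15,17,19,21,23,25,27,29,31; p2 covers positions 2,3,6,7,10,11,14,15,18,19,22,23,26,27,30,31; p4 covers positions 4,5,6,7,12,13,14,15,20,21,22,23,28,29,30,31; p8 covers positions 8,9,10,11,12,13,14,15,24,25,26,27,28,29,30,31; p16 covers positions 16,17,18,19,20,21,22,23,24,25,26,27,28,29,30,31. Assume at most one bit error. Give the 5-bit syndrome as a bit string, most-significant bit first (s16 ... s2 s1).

s1: b1⊕b3⊕b5⊕b7⊕b9⊕b11⊕b13⊕b15⊕b17⊕b19⊕b21⊕b23⊕b25⊕b27⊕b29⊕b31 = 0⊕1⊕1⊕0⊕1⊕1⊕0⊕0⊕1⊕1⊕1⊕1⊕1⊕1⊕0⊕0 = 0
s2: b2⊕b3⊕b6⊕b7⊕b10⊕b11⊕b14⊕b15⊕b18⊕b19⊕b22⊕b23⊕b26⊕b27⊕b30⊕b31 = 0⊕1⊕1⊕0⊕1⊕1⊕1⊕0⊕0⊕1⊕0⊕1⊕1⊕1⊕1⊕0 = 0
s4: b4⊕b5⊕b6⊕b7⊕b12⊕b13⊕b14⊕b15⊕b20⊕b21⊕b22⊕b23⊕b28⊕b29⊕b30⊕b31 = 1⊕1⊕1⊕0⊕1⊕0⊕1⊕0⊕1⊕1⊕0⊕1⊕1⊕0⊕1⊕0 = 0
s8: b8⊕b9⊕b10⊕b11⊕b12⊕b13⊕b14⊕b15⊕b24⊕b25⊕b26⊕b27⊕b28⊕b29⊕b30⊕b31 = 1⊕1⊕1⊕1⊕1⊕0⊕1⊕0⊕1⊕1⊕1⊕1⊕1⊕0⊕1⊕0 = 0
s16: b16⊕b17⊕b18⊕b19⊕b20⊕b21⊕b22⊕b23⊕b24⊕b25⊕b26⊕b27⊕b28⊕b29⊕b30⊕b31 = 1⊕1⊕0⊕1⊕1⊕1⊕0⊕1⊕1⊕1⊕1⊕1⊕1⊕0⊕1⊕0 = 0
Syndrome (s16...s1) = 00000 → position 0 (no error).

00000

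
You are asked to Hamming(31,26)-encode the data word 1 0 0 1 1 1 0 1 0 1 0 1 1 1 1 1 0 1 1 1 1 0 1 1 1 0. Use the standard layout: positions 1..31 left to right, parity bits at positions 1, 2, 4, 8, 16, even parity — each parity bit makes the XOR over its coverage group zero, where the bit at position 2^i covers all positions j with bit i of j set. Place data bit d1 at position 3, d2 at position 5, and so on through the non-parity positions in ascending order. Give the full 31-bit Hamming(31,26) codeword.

Place data bits at non-power-of-two positions: b3=1, b5=0, b6=0, b7=1, b9=1, b10=1, b11=0, b12=1, b13=0, b14=1, b15=0, b17=1, b18=1, b19=1, b20=1, b21=1, b22=0, b23=1, b24=1, b25=1, b26=1, b27=0, b28=1, b29=1, b30=1, b31=0.
p1 = XOR of data positions {3,5,7,9,11,13,15,17,19,21,23,25,27,29,31} = 1⊕0⊕1⊕1⊕0⊕0⊕0⊕1⊕1⊕1⊕1⊕1⊕0⊕1⊕0 = 1
p2 = XOR of data positions {3,6,7,10,11,14,15,18,19,22,23,26,27,30,31} = 1⊕0⊕1⊕1⊕0⊕1⊕0⊕1⊕1⊕0⊕1⊕1⊕0⊕1⊕0 = 1
p4 = XOR of data positions {5,6,7,12,13,14,15,20,21,22,23,28,29,30,31} = 0⊕0⊕1⊕1⊕0⊕1⊕0⊕1⊕1⊕0⊕1⊕1⊕1⊕1⊕0 = 1
p8 = XOR of data positions {9,10,11,12,13,14,15,24,25,26,27,28,29,30,31} = 1⊕1⊕0⊕1⊕0⊕1⊕0⊕1⊕1⊕1⊕0⊕1⊕1⊕1⊕0 = 0
p16 = XOR of data positions {17,18,19,20,21,22,23,24,25,26,27,28,29,30,31} = 1⊕1⊕1⊕1⊕1⊕0⊕1⊕1⊕1⊕1⊕0⊕1⊕1⊕1⊕0 = 0
Codeword b1..b31 = 1111001011010100111110111101110

1111001011010100111110111101110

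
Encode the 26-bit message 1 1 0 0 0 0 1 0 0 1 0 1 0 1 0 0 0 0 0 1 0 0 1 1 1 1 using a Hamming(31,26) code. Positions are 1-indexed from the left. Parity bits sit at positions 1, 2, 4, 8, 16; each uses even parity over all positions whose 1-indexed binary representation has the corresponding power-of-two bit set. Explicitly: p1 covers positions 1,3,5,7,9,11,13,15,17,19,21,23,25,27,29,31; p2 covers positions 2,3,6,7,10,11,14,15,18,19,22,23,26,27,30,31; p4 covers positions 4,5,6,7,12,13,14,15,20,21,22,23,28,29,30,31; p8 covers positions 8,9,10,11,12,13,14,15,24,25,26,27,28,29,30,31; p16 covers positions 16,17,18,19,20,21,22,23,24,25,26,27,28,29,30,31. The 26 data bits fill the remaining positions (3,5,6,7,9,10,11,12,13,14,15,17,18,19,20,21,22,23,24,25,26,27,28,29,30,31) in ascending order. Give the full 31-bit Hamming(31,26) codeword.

Place data bits at non-power-of-two positions: b3=1, b5=1, b6=0, b7=0, b9=0, b10=0, b11=1, b12=0, b13=0, b14=1, b15=0, b17=1, b18=0, b19=1, b20=0, b21=0, b22=0, b23=0, b24=0, b25=1, b26=0, b27=0, b28=1, b29=1, b30=1, b31=1.
p1 = XOR of data positions {3,5,7,9,11,13,15,17,19,21,23,25,27,29,31} = 1⊕1⊕0⊕0⊕1⊕0⊕0⊕1⊕1⊕0⊕0⊕1⊕0⊕1⊕1 = 0
p2 = XOR of data positions {3,6,7,10,11,14,15,18,19,22,23,26,27,30,31} = 1⊕0⊕0⊕0⊕1⊕1⊕0⊕0⊕1⊕0⊕0⊕0⊕0⊕1⊕1 = 0
p4 = XOR of data positions {5,6,7,12,13,14,15,20,21,22,23,28,29,30,31} = 1⊕0⊕0⊕0⊕0⊕1⊕0⊕0⊕0⊕0⊕0⊕1⊕1⊕1⊕1 = 0
p8 = XOR of data positions {9,10,11,12,13,14,15,24,25,26,27,28,29,30,31} = 0⊕0⊕1⊕0⊕0⊕1⊕0⊕0⊕1⊕0⊕0⊕1⊕1⊕1⊕1 = 1
p16 = XOR of data positions {17,18,19,20,21,22,23,24,25,26,27,28,29,30,31} = 1⊕0⊕1⊕0⊕0⊕0⊕0⊕0⊕1⊕0⊕0⊕1⊕1⊕1⊕1 = 1
Codeword b1..b31 = 0010100100100101101000001001111

0010100100100101101000001001111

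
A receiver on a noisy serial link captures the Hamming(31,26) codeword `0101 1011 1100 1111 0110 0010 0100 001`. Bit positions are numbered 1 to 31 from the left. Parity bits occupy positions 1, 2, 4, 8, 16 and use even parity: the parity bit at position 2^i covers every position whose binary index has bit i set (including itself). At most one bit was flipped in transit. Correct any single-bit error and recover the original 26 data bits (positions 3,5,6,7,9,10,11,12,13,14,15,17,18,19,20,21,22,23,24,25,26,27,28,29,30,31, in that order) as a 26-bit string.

01011100111011000100100001

s1: b1⊕b3⊕b5⊕b7⊕b9⊕b11⊕b13⊕b15⊕b17⊕b19⊕b21⊕b23⊕b25⊕b27⊕b29⊕b31 = 0⊕0⊕1⊕1⊕1⊕0⊕1⊕1⊕0⊕1⊕0⊕1⊕0⊕0⊕0⊕1 = 0
s2: b2⊕b3⊕b6⊕b7⊕b10⊕b11⊕b14⊕b15⊕b18⊕b19⊕b22⊕b23⊕b26⊕b27⊕b30⊕b31 = 1⊕0⊕0⊕1⊕1⊕0⊕1⊕1⊕1⊕1⊕0⊕1⊕1⊕0⊕0⊕1 = 0
s4: b4⊕b5⊕b6⊕b7⊕b12⊕b13⊕b14⊕b15⊕b20⊕b21⊕b22⊕b23⊕b28⊕b29⊕b30⊕b31 = 1⊕1⊕0⊕1⊕0⊕1⊕1⊕1⊕0⊕0⊕0⊕1⊕0⊕0⊕0⊕1 = 0
s8: b8⊕b9⊕b10⊕b11⊕b12⊕b13⊕b14⊕b15⊕b24⊕b25⊕b26⊕b27⊕b28⊕b29⊕b30⊕b31 = 1⊕1⊕1⊕0⊕0⊕1⊕1⊕1⊕0⊕0⊕1⊕0⊕0⊕0⊕0⊕1 = 0
s16: b16⊕b17⊕b18⊕b19⊕b20⊕b21⊕b22⊕b23⊕b24⊕b25⊕b26⊕b27⊕b28⊕b29⊕b30⊕b31 = 1⊕0⊕1⊕1⊕0⊕0⊕0⊕1⊕0⊕0⊕1⊕0⊕0⊕0⊕0⊕1 = 0
Syndrome (s16...s1) = 00000 → position 0 (no error).
No correction needed.
Data bits at positions 3,5,6,7,9,10,11,12,13,14,15,17,18,19,20,21,22,23,24,25,26,27,28,29,30,31: 01011100111011000100100001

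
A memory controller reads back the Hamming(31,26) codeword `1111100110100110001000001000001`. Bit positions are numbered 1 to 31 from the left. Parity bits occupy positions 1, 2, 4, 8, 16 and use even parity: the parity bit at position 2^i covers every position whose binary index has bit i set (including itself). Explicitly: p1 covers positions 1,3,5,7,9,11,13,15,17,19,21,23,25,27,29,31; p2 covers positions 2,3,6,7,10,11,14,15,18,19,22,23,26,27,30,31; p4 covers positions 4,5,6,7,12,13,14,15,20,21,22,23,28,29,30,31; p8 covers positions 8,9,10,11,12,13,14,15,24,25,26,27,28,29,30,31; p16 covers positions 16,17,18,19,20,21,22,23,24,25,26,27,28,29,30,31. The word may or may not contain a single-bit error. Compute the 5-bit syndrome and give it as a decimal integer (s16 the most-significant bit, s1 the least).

31

s1: b1⊕b3⊕b5⊕b7⊕b9⊕b11⊕b13⊕b15⊕b17⊕b19⊕b21⊕b23⊕b25⊕b27⊕b29⊕b31 = 1⊕1⊕1⊕0⊕1⊕1⊕0⊕1⊕0⊕1⊕0⊕0⊕1⊕0⊕0⊕1 = 1
s2: b2⊕b3⊕b6⊕b7⊕b10⊕b11⊕b14⊕b15⊕b18⊕b19⊕b22⊕b23⊕b26⊕b27⊕b30⊕b31 = 1⊕1⊕0⊕0⊕0⊕1⊕1⊕1⊕0⊕1⊕0⊕0⊕0⊕0⊕0⊕1 = 1
s4: b4⊕b5⊕b6⊕b7⊕b12⊕b13⊕b14⊕b15⊕b20⊕b21⊕b22⊕b23⊕b28⊕b29⊕b30⊕b31 = 1⊕1⊕0⊕0⊕0⊕0⊕1⊕1⊕0⊕0⊕0⊕0⊕0⊕0⊕0⊕1 = 1
s8: b8⊕b9⊕b10⊕b11⊕b12⊕b13⊕b14⊕b15⊕b24⊕b25⊕b26⊕b27⊕b28⊕b29⊕b30⊕b31 = 1⊕1⊕0⊕1⊕0⊕0⊕1⊕1⊕0⊕1⊕0⊕0⊕0⊕0⊕0⊕1 = 1
s16: b16⊕b17⊕b18⊕b19⊕b20⊕b21⊕b22⊕b23⊕b24⊕b25⊕b26⊕b27⊕b28⊕b29⊕b30⊕b31 = 0⊕0⊕0⊕1⊕0⊕0⊕0⊕0⊕0⊕1⊕0⊕0⊕0⊕0⊕0⊕1 = 1
Syndrome (s16...s1) = 11111 → position 31.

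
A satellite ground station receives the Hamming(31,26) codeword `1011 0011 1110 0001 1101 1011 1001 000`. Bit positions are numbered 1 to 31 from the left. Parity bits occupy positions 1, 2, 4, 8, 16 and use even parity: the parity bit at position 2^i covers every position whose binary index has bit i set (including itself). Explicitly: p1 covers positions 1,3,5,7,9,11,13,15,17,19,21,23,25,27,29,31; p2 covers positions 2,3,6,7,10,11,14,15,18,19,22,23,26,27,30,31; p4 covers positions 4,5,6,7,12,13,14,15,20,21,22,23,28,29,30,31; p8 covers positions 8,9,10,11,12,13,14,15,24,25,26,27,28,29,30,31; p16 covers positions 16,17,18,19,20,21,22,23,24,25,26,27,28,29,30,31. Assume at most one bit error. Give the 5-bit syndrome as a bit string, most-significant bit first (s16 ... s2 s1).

s1: b1⊕b3⊕b5⊕b7⊕b9⊕b11⊕b13⊕b15⊕b17⊕b19⊕b21⊕b23⊕b25⊕b27⊕b29⊕b31 = 1⊕1⊕0⊕1⊕1⊕1⊕0⊕0⊕1⊕0⊕1⊕1⊕1⊕0⊕0⊕0 = 1
s2: b2⊕b3⊕b6⊕b7⊕b10⊕b11⊕b14⊕b15⊕b18⊕b19⊕b22⊕b23⊕b26⊕b27⊕b30⊕b31 = 0⊕1⊕0⊕1⊕1⊕1⊕0⊕0⊕1⊕0⊕0⊕1⊕0⊕0⊕0⊕0 = 0
s4: b4⊕b5⊕b6⊕b7⊕b12⊕b13⊕b14⊕b15⊕b20⊕b21⊕b22⊕b23⊕b28⊕b29⊕b30⊕b31 = 1⊕0⊕0⊕1⊕0⊕0⊕0⊕0⊕1⊕1⊕0⊕1⊕1⊕0⊕0⊕0 = 0
s8: b8⊕b9⊕b10⊕b11⊕b12⊕b13⊕b14⊕b15⊕b24⊕b25⊕b26⊕b27⊕b28⊕b29⊕b30⊕b31 = 1⊕1⊕1⊕1⊕0⊕0⊕0⊕0⊕1⊕1⊕0⊕0⊕1⊕0⊕0⊕0 = 1
s16: b16⊕b17⊕b18⊕b19⊕b20⊕b21⊕b22⊕b23⊕b24⊕b25⊕b26⊕b27⊕b28⊕b29⊕b30⊕b31 = 1⊕1⊕1⊕0⊕1⊕1⊕0⊕1⊕1⊕1⊕0⊕0⊕1⊕0⊕0⊕0 = 1
Syndrome (s16...s1) = 11001 → position 25.

11001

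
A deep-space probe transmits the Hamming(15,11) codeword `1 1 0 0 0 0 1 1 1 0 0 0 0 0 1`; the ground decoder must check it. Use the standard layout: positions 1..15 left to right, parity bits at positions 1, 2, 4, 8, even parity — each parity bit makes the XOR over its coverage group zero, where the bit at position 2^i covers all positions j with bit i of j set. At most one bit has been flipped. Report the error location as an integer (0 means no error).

10

s1: b1⊕b3⊕b5⊕b7⊕b9⊕b11⊕b13⊕b15 = 1⊕0⊕0⊕1⊕1⊕0⊕0⊕1 = 0
s2: b2⊕b3⊕b6⊕b7⊕b10⊕b11⊕b14⊕b15 = 1⊕0⊕0⊕1⊕0⊕0⊕0⊕1 = 1
s4: b4⊕b5⊕b6⊕b7⊕b12⊕b13⊕b14⊕b15 = 0⊕0⊕0⊕1⊕0⊕0⊕0⊕1 = 0
s8: b8⊕b9⊕b10⊕b11⊕b12⊕b13⊕b14⊕b15 = 1⊕1⊕0⊕0⊕0⊕0⊕0⊕1 = 1
Syndrome (s8...s1) = 1010 → position 10.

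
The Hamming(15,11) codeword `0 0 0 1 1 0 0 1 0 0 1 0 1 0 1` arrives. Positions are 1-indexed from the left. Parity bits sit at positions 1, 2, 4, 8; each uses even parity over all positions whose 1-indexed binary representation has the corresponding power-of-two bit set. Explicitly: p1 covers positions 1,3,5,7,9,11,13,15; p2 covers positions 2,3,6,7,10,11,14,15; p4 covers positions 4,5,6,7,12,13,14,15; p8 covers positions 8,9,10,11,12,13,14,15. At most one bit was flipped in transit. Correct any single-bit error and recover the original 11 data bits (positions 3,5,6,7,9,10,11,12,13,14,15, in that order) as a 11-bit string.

01000010101

s1: b1⊕b3⊕b5⊕b7⊕b9⊕b11⊕b13⊕b15 = 0⊕0⊕1⊕0⊕0⊕1⊕1⊕1 = 0
s2: b2⊕b3⊕b6⊕b7⊕b10⊕b11⊕b14⊕b15 = 0⊕0⊕0⊕0⊕0⊕1⊕0⊕1 = 0
s4: b4⊕b5⊕b6⊕b7⊕b12⊕b13⊕b14⊕b15 = 1⊕1⊕0⊕0⊕0⊕1⊕0⊕1 = 0
s8: b8⊕b9⊕b10⊕b11⊕b12⊕b13⊕b14⊕b15 = 1⊕0⊕0⊕1⊕0⊕1⊕0⊕1 = 0
Syndrome (s8...s1) = 0000 → position 0 (no error).
No correction needed.
Data bits at positions 3,5,6,7,9,10,11,12,13,14,15: 01000010101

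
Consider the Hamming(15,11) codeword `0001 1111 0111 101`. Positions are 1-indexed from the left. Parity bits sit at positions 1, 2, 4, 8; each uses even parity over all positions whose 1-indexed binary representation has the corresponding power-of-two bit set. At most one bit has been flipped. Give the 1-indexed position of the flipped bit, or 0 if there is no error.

s1: b1⊕b3⊕b5⊕b7⊕b9⊕b11⊕b13⊕b15 = 0⊕0⊕1⊕1⊕0⊕1⊕1⊕1 = 1
s2: b2⊕b3⊕b6⊕b7⊕b10⊕b11⊕b14⊕b15 = 0⊕0⊕1⊕1⊕1⊕1⊕0⊕1 = 1
s4: b4⊕b5⊕b6⊕b7⊕b12⊕b13⊕b14⊕b15 = 1⊕1⊕1⊕1⊕1⊕1⊕0⊕1 = 1
s8: b8⊕b9⊕b10⊕b11⊕b12⊕b13⊕b14⊕b15 = 1⊕0⊕1⊕1⊕1⊕1⊕0⊕1 = 0
Syndrome (s8...s1) = 0111 → position 7.

7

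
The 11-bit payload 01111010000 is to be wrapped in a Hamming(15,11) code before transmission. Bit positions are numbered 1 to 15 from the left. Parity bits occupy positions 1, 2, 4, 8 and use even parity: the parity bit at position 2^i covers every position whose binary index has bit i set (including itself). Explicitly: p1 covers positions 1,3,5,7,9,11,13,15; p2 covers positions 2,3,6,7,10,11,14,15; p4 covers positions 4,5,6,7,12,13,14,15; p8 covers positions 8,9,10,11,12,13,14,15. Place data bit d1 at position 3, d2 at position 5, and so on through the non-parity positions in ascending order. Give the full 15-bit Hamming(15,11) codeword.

Place data bits at non-power-of-two positions: b3=0, b5=1, b6=1, b7=1, b9=1, b10=0, b11=1, b12=0, b13=0, b14=0, b15=0.
p1 = XOR of data positions {3,5,7,9,11,13,15} = 0⊕1⊕1⊕1⊕1⊕0⊕0 = 0
p2 = XOR of data positions {3,6,7,10,11,14,15} = 0⊕1⊕1⊕0⊕1⊕0⊕0 = 1
p4 = XOR of data positions {5,6,7,12,13,14,15} = 1⊕1⊕1⊕0⊕0⊕0⊕0 = 1
p8 = XOR of data positions {9,10,11,12,13,14,15} = 1⊕0⊕1⊕0⊕0⊕0⊕0 = 0
Codeword b1..b15 = 010111101010000

010111101010000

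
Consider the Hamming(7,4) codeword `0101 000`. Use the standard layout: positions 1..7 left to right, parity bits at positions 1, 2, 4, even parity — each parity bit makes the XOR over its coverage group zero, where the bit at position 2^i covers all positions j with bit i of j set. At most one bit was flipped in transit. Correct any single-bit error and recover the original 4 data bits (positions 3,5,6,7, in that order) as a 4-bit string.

s1: b1⊕b3⊕b5⊕b7 = 0⊕0⊕0⊕0 = 0
s2: b2⊕b3⊕b6⊕b7 = 1⊕0⊕0⊕0 = 1
s4: b4⊕b5⊕b6⊕b7 = 1⊕0⊕0⊕0 = 1
Syndrome (s4...s1) = 110 → position 6.
Flip bit 6: corrected codeword = 0101010
Data bits at positions 3,5,6,7: 0010

0010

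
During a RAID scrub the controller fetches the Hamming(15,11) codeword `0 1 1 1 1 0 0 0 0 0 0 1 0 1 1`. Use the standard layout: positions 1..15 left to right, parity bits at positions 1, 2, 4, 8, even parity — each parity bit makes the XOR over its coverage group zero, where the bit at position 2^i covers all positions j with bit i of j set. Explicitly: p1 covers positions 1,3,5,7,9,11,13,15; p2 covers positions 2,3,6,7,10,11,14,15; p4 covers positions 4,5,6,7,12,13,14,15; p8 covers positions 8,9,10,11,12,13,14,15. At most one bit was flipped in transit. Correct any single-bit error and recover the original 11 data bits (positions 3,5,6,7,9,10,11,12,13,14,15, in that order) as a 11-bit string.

s1: b1⊕b3⊕b5⊕b7⊕b9⊕b11⊕b13⊕b15 = 0⊕1⊕1⊕0⊕0⊕0⊕0⊕1 = 1
s2: b2⊕b3⊕b6⊕b7⊕b10⊕b11⊕b14⊕b15 = 1⊕1⊕0⊕0⊕0⊕0⊕1⊕1 = 0
s4: b4⊕b5⊕b6⊕b7⊕b12⊕b13⊕b14⊕b15 = 1⊕1⊕0⊕0⊕1⊕0⊕1⊕1 = 1
s8: b8⊕b9⊕b10⊕b11⊕b12⊕b13⊕b14⊕b15 = 0⊕0⊕0⊕0⊕1⊕0⊕1⊕1 = 1
Syndrome (s8...s1) = 1101 → position 13.
Flip bit 13: corrected codeword = 011110000001111
Data bits at positions 3,5,6,7,9,10,11,12,13,14,15: 11000001111

11000001111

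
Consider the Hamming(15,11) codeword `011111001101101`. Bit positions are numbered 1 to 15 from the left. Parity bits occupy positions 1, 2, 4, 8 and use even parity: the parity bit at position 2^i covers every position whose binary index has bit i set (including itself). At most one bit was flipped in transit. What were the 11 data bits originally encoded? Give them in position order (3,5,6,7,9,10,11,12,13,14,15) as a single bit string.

11101111101

s1: b1⊕b3⊕b5⊕b7⊕b9⊕b11⊕b13⊕b15 = 0⊕1⊕1⊕0⊕1⊕0⊕1⊕1 = 1
s2: b2⊕b3⊕b6⊕b7⊕b10⊕b11⊕b14⊕b15 = 1⊕1⊕1⊕0⊕1⊕0⊕0⊕1 = 1
s4: b4⊕b5⊕b6⊕b7⊕b12⊕b13⊕b14⊕b15 = 1⊕1⊕1⊕0⊕1⊕1⊕0⊕1 = 0
s8: b8⊕b9⊕b10⊕b11⊕b12⊕b13⊕b14⊕b15 = 0⊕1⊕1⊕0⊕1⊕1⊕0⊕1 = 1
Syndrome (s8...s1) = 1011 → position 11.
Flip bit 11: corrected codeword = 011111001111101
Data bits at positions 3,5,6,7,9,10,11,12,13,14,15: 11101111101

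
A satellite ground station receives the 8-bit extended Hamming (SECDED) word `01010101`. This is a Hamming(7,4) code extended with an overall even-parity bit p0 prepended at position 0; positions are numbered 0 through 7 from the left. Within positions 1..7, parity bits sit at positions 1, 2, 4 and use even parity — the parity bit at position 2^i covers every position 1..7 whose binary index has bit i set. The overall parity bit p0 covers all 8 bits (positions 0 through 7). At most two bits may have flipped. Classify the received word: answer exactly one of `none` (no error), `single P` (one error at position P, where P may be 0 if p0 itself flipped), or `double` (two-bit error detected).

none

s1: b1⊕b3⊕b5⊕b7 = 1⊕1⊕1⊕1 = 0
s2: b2⊕b3⊕b6⊕b7 = 0⊕1⊕0⊕1 = 0
s4: b4⊕b5⊕b6⊕b7 = 0⊕1⊕0⊕1 = 0
Syndrome (s4...s1) = 000 → position 0 (no error).
Overall parity (XOR of all 8 bits, including p0): 0⊕1⊕0⊕1⊕0⊕1⊕0⊕1 = 0
Overall=0, syndrome position=0 → no error.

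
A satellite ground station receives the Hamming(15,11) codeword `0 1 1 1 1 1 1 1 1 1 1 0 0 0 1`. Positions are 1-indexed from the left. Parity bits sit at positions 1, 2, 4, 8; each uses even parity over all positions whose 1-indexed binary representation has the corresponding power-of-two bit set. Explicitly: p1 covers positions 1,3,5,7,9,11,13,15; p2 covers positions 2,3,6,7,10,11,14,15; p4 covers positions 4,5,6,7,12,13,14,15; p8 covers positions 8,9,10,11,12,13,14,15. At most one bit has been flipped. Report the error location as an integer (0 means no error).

14

s1: b1⊕b3⊕b5⊕b7⊕b9⊕b11⊕b13⊕b15 = 0⊕1⊕1⊕1⊕1⊕1⊕0⊕1 = 0
s2: b2⊕b3⊕b6⊕b7⊕b10⊕b11⊕b14⊕b15 = 1⊕1⊕1⊕1⊕1⊕1⊕0⊕1 = 1
s4: b4⊕b5⊕b6⊕b7⊕b12⊕b13⊕b14⊕b15 = 1⊕1⊕1⊕1⊕0⊕0⊕0⊕1 = 1
s8: b8⊕b9⊕b10⊕b11⊕b12⊕b13⊕b14⊕b15 = 1⊕1⊕1⊕1⊕0⊕0⊕0⊕1 = 1
Syndrome (s8...s1) = 1110 → position 14.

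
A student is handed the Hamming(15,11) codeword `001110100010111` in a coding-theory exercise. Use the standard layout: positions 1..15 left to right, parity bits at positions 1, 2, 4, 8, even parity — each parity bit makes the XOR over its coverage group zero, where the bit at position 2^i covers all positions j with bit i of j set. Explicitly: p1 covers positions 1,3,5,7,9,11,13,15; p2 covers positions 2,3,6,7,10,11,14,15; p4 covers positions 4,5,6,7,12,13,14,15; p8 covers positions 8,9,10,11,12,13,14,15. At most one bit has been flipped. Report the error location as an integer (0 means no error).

2

s1: b1⊕b3⊕b5⊕b7⊕b9⊕b11⊕b13⊕b15 = 0⊕1⊕1⊕1⊕0⊕1⊕1⊕1 = 0
s2: b2⊕b3⊕b6⊕b7⊕b10⊕b11⊕b14⊕b15 = 0⊕1⊕0⊕1⊕0⊕1⊕1⊕1 = 1
s4: b4⊕b5⊕b6⊕b7⊕b12⊕b13⊕b14⊕b15 = 1⊕1⊕0⊕1⊕0⊕1⊕1⊕1 = 0
s8: b8⊕b9⊕b10⊕b11⊕b12⊕b13⊕b14⊕b15 = 0⊕0⊕0⊕1⊕0⊕1⊕1⊕1 = 0
Syndrome (s8...s1) = 0010 → position 2.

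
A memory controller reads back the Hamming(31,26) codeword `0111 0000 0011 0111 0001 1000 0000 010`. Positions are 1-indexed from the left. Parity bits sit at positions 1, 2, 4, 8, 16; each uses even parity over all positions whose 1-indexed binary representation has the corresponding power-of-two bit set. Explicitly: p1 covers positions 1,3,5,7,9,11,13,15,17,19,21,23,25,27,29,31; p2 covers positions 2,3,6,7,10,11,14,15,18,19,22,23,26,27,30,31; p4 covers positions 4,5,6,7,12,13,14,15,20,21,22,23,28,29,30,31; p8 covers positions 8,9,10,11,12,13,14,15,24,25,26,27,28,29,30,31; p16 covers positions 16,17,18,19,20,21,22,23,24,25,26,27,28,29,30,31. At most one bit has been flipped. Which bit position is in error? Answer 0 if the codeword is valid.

s1: b1⊕b3⊕b5⊕b7⊕b9⊕b11⊕b13⊕b15⊕b17⊕b19⊕b21⊕b23⊕b25⊕b27⊕b29⊕b31 = 0⊕1⊕0⊕0⊕0⊕1⊕0⊕1⊕0⊕0⊕1⊕0⊕0⊕0⊕0⊕0 = 0
s2: b2⊕b3⊕b6⊕b7⊕b10⊕b11⊕b14⊕b15⊕b18⊕b19⊕b22⊕b23⊕b26⊕b27⊕b30⊕b31 = 1⊕1⊕0⊕0⊕0⊕1⊕1⊕1⊕0⊕0⊕0⊕0⊕0⊕0⊕1⊕0 = 0
s4: b4⊕b5⊕b6⊕b7⊕b12⊕b13⊕b14⊕b15⊕b20⊕b21⊕b22⊕b23⊕b28⊕b29⊕b30⊕b31 = 1⊕0⊕0⊕0⊕1⊕0⊕1⊕1⊕1⊕1⊕0⊕0⊕0⊕0⊕1⊕0 = 1
s8: b8⊕b9⊕b10⊕b11⊕b12⊕b13⊕b14⊕b15⊕b24⊕b25⊕b26⊕b27⊕b28⊕b29⊕b30⊕b31 = 0⊕0⊕0⊕1⊕1⊕0⊕1⊕1⊕0⊕0⊕0⊕0⊕0⊕0⊕1⊕0 = 1
s16: b16⊕b17⊕b18⊕b19⊕b20⊕b21⊕b22⊕b23⊕b24⊕b25⊕b26⊕b27⊕b28⊕b29⊕b30⊕b31 = 1⊕0⊕0⊕0⊕1⊕1⊕0⊕0⊕0⊕0⊕0⊕0⊕0⊕0⊕1⊕0 = 0
Syndrome (s16...s1) = 01100 → position 12.

12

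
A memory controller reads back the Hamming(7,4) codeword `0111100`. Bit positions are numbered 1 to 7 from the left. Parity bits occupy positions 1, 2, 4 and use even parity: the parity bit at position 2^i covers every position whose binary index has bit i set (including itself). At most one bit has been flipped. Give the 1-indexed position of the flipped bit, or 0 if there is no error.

s1: b1⊕b3⊕b5⊕b7 = 0⊕1⊕1⊕0 = 0
s2: b2⊕b3⊕b6⊕b7 = 1⊕1⊕0⊕0 = 0
s4: b4⊕b5⊕b6⊕b7 = 1⊕1⊕0⊕0 = 0
Syndrome (s4...s1) = 000 → position 0 (no error).

0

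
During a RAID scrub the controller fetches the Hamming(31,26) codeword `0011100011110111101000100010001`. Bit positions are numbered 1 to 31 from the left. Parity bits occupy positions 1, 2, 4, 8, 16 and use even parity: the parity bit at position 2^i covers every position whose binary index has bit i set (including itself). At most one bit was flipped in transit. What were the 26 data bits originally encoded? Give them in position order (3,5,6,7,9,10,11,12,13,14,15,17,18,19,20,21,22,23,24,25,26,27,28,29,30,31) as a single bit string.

s1: b1⊕b3⊕b5⊕b7⊕b9⊕b11⊕b13⊕b15⊕b17⊕b19⊕b21⊕b23⊕b25⊕b27⊕b29⊕b31 = 0⊕1⊕1⊕0⊕1⊕1⊕0⊕1⊕1⊕1⊕0⊕1⊕0⊕1⊕0⊕1 = 0
s2: b2⊕b3⊕b6⊕b7⊕b10⊕b11⊕b14⊕b15⊕b18⊕b19⊕b22⊕b23⊕b26⊕b27⊕b30⊕b31 = 0⊕1⊕0⊕0⊕1⊕1⊕1⊕1⊕0⊕1⊕0⊕1⊕0⊕1⊕0⊕1 = 1
s4: b4⊕b5⊕b6⊕b7⊕b12⊕b13⊕b14⊕b15⊕b20⊕b21⊕b22⊕b23⊕b28⊕b29⊕b30⊕b31 = 1⊕1⊕0⊕0⊕1⊕0⊕1⊕1⊕0⊕0⊕0⊕1⊕0⊕0⊕0⊕1 = 1
s8: b8⊕b9⊕b10⊕b11⊕b12⊕b13⊕b14⊕b15⊕b24⊕b25⊕b26⊕b27⊕b28⊕b29⊕b30⊕b31 = 0⊕1⊕1⊕1⊕1⊕0⊕1⊕1⊕0⊕0⊕0⊕1⊕0⊕0⊕0⊕1 = 0
s16: b16⊕b17⊕b18⊕b19⊕b20⊕b21⊕b22⊕b23⊕b24⊕b25⊕b26⊕b27⊕b28⊕b29⊕b30⊕b31 = 1⊕1⊕0⊕1⊕0⊕0⊕0⊕1⊕0⊕0⊕0⊕1⊕0⊕0⊕0⊕1 = 0
Syndrome (s16...s1) = 00110 → position 6.
Flip bit 6: corrected codeword = 0011110011110111101000100010001
Data bits at positions 3,5,6,7,9,10,11,12,13,14,15,17,18,19,20,21,22,23,24,25,26,27,28,29,30,31: 11101111011101000100010001

11101111011101000100010001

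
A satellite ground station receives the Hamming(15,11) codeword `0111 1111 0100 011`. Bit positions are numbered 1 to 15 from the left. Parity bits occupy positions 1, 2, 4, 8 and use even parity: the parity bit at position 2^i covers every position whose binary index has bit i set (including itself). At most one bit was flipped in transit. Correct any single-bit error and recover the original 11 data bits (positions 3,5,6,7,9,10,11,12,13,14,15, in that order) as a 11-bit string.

s1: b1⊕b3⊕b5⊕b7⊕b9⊕b11⊕b13⊕b15 = 0⊕1⊕1⊕1⊕0⊕0⊕0⊕1 = 0
s2: b2⊕b3⊕b6⊕b7⊕b10⊕b11⊕b14⊕b15 = 1⊕1⊕1⊕1⊕1⊕0⊕1⊕1 = 1
s4: b4⊕b5⊕b6⊕b7⊕b12⊕b13⊕b14⊕b15 = 1⊕1⊕1⊕1⊕0⊕0⊕1⊕1 = 0
s8: b8⊕b9⊕b10⊕b11⊕b12⊕b13⊕b14⊕b15 = 1⊕0⊕1⊕0⊕0⊕0⊕1⊕1 = 0
Syndrome (s8...s1) = 0010 → position 2.
Flip bit 2: corrected codeword = 001111110100011
Data bits at positions 3,5,6,7,9,10,11,12,13,14,15: 11110100011

11110100011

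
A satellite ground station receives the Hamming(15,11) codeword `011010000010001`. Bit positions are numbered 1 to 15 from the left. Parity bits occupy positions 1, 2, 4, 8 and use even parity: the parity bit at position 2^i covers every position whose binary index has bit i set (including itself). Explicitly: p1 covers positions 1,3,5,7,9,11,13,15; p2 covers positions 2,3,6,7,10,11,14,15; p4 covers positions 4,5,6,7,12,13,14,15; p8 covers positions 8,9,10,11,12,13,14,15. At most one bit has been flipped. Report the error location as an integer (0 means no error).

0

s1: b1⊕b3⊕b5⊕b7⊕b9⊕b11⊕b13⊕b15 = 0⊕1⊕1⊕0⊕0⊕1⊕0⊕1 = 0
s2: b2⊕b3⊕b6⊕b7⊕b10⊕b11⊕b14⊕b15 = 1⊕1⊕0⊕0⊕0⊕1⊕0⊕1 = 0
s4: b4⊕b5⊕b6⊕b7⊕b12⊕b13⊕b14⊕b15 = 0⊕1⊕0⊕0⊕0⊕0⊕0⊕1 = 0
s8: b8⊕b9⊕b10⊕b11⊕b12⊕b13⊕b14⊕b15 = 0⊕0⊕0⊕1⊕0⊕0⊕0⊕1 = 0
Syndrome (s8...s1) = 0000 → position 0 (no error).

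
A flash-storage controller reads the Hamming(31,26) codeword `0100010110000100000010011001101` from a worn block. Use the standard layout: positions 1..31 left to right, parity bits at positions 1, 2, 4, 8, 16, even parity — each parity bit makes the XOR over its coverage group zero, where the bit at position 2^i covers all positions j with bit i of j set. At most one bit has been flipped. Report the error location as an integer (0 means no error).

s1: b1⊕b3⊕b5⊕b7⊕b9⊕b11⊕b13⊕b15⊕b17⊕b19⊕b21⊕b23⊕b25⊕b27⊕b29⊕b31 = 0⊕0⊕0⊕0⊕1⊕0⊕0⊕0⊕0⊕0⊕1⊕0⊕1⊕0⊕1⊕1 = 1
s2: b2⊕b3⊕b6⊕b7⊕b10⊕b11⊕b14⊕b15⊕b18⊕b19⊕b22⊕b23⊕b26⊕b27⊕b30⊕b31 = 1⊕0⊕1⊕0⊕0⊕0⊕1⊕0⊕0⊕0⊕0⊕0⊕0⊕0⊕0⊕1 = 0
s4: b4⊕b5⊕b6⊕b7⊕b12⊕b13⊕b14⊕b15⊕b20⊕b21⊕b22⊕b23⊕b28⊕b29⊕b30⊕b31 = 0⊕0⊕1⊕0⊕0⊕0⊕1⊕0⊕0⊕1⊕0⊕0⊕1⊕1⊕0⊕1 = 0
s8: b8⊕b9⊕b10⊕b11⊕b12⊕b13⊕b14⊕b15⊕b24⊕b25⊕b26⊕b27⊕b28⊕b29⊕b30⊕b31 = 1⊕1⊕0⊕0⊕0⊕0⊕1⊕0⊕1⊕1⊕0⊕0⊕1⊕1⊕0⊕1 = 0
s16: b16⊕b17⊕b18⊕b19⊕b20⊕b21⊕b22⊕b23⊕b24⊕b25⊕b26⊕b27⊕b28⊕b29⊕b30⊕b31 = 0⊕0⊕0⊕0⊕0⊕1⊕0⊕0⊕1⊕1⊕0⊕0⊕1⊕1⊕0⊕1 = 0
Syndrome (s16...s1) = 00001 → position 1.

1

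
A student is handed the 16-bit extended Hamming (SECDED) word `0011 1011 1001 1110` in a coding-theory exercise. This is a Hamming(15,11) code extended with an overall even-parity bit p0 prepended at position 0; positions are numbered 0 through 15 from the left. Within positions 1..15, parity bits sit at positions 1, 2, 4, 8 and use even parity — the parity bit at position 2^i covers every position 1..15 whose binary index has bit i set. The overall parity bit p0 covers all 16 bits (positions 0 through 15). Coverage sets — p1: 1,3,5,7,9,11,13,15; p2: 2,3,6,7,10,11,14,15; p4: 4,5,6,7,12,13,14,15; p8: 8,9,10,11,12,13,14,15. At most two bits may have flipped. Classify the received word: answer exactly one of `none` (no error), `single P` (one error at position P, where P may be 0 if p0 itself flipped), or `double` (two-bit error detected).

double

s1: b1⊕b3⊕b5⊕b7⊕b9⊕b11⊕b13⊕b15 = 0⊕1⊕0⊕1⊕0⊕1⊕1⊕0 = 0
s2: b2⊕b3⊕b6⊕b7⊕b10⊕b11⊕b14⊕b15 = 1⊕1⊕1⊕1⊕0⊕1⊕1⊕0 = 0
s4: b4⊕b5⊕b6⊕b7⊕b12⊕b13⊕b14⊕b15 = 1⊕0⊕1⊕1⊕1⊕1⊕1⊕0 = 0
s8: b8⊕b9⊕b10⊕b11⊕b12⊕b13⊕b14⊕b15 = 1⊕0⊕0⊕1⊕1⊕1⊕1⊕0 = 1
Syndrome (s8...s1) = 1000 → position 8.
Overall parity (XOR of all 16 bits, including p0): 0⊕0⊕1⊕1⊕1⊕0⊕1⊕1⊕1⊕0⊕0⊕1⊕1⊕1⊕1⊕0 = 0
Overall=0, syndrome position=8 → double-bit error detected (uncorrectable).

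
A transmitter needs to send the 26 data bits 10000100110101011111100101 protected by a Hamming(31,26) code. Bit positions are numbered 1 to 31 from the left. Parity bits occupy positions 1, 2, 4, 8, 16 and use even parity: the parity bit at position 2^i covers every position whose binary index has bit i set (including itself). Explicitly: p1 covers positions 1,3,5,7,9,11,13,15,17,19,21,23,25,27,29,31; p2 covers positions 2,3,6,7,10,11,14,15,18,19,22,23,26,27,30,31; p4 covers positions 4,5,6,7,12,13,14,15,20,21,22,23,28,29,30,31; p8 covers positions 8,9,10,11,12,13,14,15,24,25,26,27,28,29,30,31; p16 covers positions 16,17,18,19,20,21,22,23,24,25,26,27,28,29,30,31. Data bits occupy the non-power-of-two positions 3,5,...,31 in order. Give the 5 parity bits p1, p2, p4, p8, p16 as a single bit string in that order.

10100

Place data bits at non-power-of-two positions: b3=1, b5=0, b6=0, b7=0, b9=0, b10=1, b11=0, b12=0, b13=1, b14=1, b15=0, b17=1, b18=0, b19=1, b20=0, b21=1, b22=1, b23=1, b24=1, b25=1, b26=1, b27=0, b28=0, b29=1, b30=0, b31=1.
p1 = XOR of data positions {3,5,7,9,11,13,15,17,19,21,23,25,27,29,31} = 1⊕0⊕0⊕0⊕0⊕1⊕0⊕1⊕1⊕1⊕1⊕1⊕0⊕1⊕1 = 1
p2 = XOR of data positions {3,6,7,10,11,14,15,18,19,22,23,26,27,30,31} = 1⊕0⊕0⊕1⊕0⊕1⊕0⊕0⊕1⊕1⊕1⊕1⊕0⊕0⊕1 = 0
p4 = XOR of data positions {5,6,7,12,13,14,15,20,21,22,23,28,29,30,31} = 0⊕0⊕0⊕0⊕1⊕1⊕0⊕0⊕1⊕1⊕1⊕0⊕1⊕0⊕1 = 1
p8 = XOR of data positions {9,10,11,12,13,14,15,24,25,26,27,28,29,30,31} = 0⊕1⊕0⊕0⊕1⊕1⊕0⊕1⊕1⊕1⊕0⊕0⊕1⊕0⊕1 = 0
p16 = XOR of data positions {17,18,19,20,21,22,23,24,25,26,27,28,29,30,31} = 1⊕0⊕1⊕0⊕1⊕1⊕1⊕1⊕1⊕1⊕0⊕0⊕1⊕0⊕1 = 0
Parity bits p1,p2,p4,p8,p16 = 10100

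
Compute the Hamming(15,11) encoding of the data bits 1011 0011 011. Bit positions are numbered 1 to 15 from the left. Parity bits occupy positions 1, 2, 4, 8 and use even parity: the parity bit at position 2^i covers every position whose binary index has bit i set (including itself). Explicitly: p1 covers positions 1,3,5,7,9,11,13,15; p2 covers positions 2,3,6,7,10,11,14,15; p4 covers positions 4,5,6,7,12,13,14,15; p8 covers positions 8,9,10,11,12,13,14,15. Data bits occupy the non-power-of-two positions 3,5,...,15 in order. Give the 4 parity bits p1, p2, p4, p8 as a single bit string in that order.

Place data bits at non-power-of-two positions: b3=1, b5=0, b6=1, b7=1, b9=0, b10=0, b11=1, b12=1, b13=0, b14=1, b15=1.
p1 = XOR of data positions {3,5,7,9,11,13,15} = 1⊕0⊕1⊕0⊕1⊕0⊕1 = 0
p2 = XOR of data positions {3,6,7,10,11,14,15} = 1⊕1⊕1⊕0⊕1⊕1⊕1 = 0
p4 = XOR of data positions {5,6,7,12,13,14,15} = 0⊕1⊕1⊕1⊕0⊕1⊕1 = 1
p8 = XOR of data positions {9,10,11,12,13,14,15} = 0⊕0⊕1⊕1⊕0⊕1⊕1 = 0
Parity bits p1,p2,p4,p8 = 0010

0010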